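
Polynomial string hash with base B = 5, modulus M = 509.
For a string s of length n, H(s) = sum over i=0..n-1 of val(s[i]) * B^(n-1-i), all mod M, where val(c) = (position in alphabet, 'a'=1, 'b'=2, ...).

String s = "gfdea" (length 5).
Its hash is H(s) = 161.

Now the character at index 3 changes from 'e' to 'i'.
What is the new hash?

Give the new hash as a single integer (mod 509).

Answer: 181

Derivation:
val('e') = 5, val('i') = 9
Position k = 3, exponent = n-1-k = 1
B^1 mod M = 5^1 mod 509 = 5
Delta = (9 - 5) * 5 mod 509 = 20
New hash = (161 + 20) mod 509 = 181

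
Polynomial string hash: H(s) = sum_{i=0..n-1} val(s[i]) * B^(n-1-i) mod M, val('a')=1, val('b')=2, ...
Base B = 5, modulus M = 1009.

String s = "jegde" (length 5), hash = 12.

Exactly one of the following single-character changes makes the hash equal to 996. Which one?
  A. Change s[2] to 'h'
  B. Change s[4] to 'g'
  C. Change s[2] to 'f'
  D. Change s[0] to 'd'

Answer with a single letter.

Answer: C

Derivation:
Option A: s[2]='g'->'h', delta=(8-7)*5^2 mod 1009 = 25, hash=12+25 mod 1009 = 37
Option B: s[4]='e'->'g', delta=(7-5)*5^0 mod 1009 = 2, hash=12+2 mod 1009 = 14
Option C: s[2]='g'->'f', delta=(6-7)*5^2 mod 1009 = 984, hash=12+984 mod 1009 = 996 <-- target
Option D: s[0]='j'->'d', delta=(4-10)*5^4 mod 1009 = 286, hash=12+286 mod 1009 = 298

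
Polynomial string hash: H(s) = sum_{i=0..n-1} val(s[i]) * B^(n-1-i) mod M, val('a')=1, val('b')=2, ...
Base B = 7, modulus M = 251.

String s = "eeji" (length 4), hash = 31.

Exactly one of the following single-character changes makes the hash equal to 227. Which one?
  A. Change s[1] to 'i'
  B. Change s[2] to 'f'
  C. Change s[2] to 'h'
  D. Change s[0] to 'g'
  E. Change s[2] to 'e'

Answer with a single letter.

Option A: s[1]='e'->'i', delta=(9-5)*7^2 mod 251 = 196, hash=31+196 mod 251 = 227 <-- target
Option B: s[2]='j'->'f', delta=(6-10)*7^1 mod 251 = 223, hash=31+223 mod 251 = 3
Option C: s[2]='j'->'h', delta=(8-10)*7^1 mod 251 = 237, hash=31+237 mod 251 = 17
Option D: s[0]='e'->'g', delta=(7-5)*7^3 mod 251 = 184, hash=31+184 mod 251 = 215
Option E: s[2]='j'->'e', delta=(5-10)*7^1 mod 251 = 216, hash=31+216 mod 251 = 247

Answer: A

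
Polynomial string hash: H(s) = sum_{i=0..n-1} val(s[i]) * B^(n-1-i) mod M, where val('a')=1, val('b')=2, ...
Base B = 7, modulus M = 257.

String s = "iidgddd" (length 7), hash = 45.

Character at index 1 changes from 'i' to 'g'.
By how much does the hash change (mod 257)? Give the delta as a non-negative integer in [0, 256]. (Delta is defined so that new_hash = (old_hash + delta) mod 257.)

Delta formula: (val(new) - val(old)) * B^(n-1-k) mod M
  val('g') - val('i') = 7 - 9 = -2
  B^(n-1-k) = 7^5 mod 257 = 102
  Delta = -2 * 102 mod 257 = 53

Answer: 53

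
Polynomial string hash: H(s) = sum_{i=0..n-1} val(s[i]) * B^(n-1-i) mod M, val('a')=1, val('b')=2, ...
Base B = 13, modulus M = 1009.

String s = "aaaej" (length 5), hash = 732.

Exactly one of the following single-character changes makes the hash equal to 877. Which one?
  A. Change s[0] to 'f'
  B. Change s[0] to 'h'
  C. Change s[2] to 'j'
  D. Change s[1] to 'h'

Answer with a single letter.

Option A: s[0]='a'->'f', delta=(6-1)*13^4 mod 1009 = 536, hash=732+536 mod 1009 = 259
Option B: s[0]='a'->'h', delta=(8-1)*13^4 mod 1009 = 145, hash=732+145 mod 1009 = 877 <-- target
Option C: s[2]='a'->'j', delta=(10-1)*13^2 mod 1009 = 512, hash=732+512 mod 1009 = 235
Option D: s[1]='a'->'h', delta=(8-1)*13^3 mod 1009 = 244, hash=732+244 mod 1009 = 976

Answer: B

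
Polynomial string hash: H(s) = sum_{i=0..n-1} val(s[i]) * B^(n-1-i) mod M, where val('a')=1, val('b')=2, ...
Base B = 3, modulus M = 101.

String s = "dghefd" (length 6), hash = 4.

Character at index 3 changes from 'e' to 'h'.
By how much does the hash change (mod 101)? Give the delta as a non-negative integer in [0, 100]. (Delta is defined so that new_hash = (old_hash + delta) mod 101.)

Delta formula: (val(new) - val(old)) * B^(n-1-k) mod M
  val('h') - val('e') = 8 - 5 = 3
  B^(n-1-k) = 3^2 mod 101 = 9
  Delta = 3 * 9 mod 101 = 27

Answer: 27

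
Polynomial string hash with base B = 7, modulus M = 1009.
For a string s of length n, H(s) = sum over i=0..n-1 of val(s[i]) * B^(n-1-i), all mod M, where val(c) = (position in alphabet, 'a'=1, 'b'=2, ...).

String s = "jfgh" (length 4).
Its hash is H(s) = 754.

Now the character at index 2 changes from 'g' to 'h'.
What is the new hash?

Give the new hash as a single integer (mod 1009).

Answer: 761

Derivation:
val('g') = 7, val('h') = 8
Position k = 2, exponent = n-1-k = 1
B^1 mod M = 7^1 mod 1009 = 7
Delta = (8 - 7) * 7 mod 1009 = 7
New hash = (754 + 7) mod 1009 = 761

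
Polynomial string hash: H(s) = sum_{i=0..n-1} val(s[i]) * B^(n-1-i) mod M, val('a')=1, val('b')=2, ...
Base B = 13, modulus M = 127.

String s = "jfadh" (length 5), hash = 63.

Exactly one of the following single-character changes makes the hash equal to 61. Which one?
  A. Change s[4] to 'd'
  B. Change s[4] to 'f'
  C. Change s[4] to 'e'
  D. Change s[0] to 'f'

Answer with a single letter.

Option A: s[4]='h'->'d', delta=(4-8)*13^0 mod 127 = 123, hash=63+123 mod 127 = 59
Option B: s[4]='h'->'f', delta=(6-8)*13^0 mod 127 = 125, hash=63+125 mod 127 = 61 <-- target
Option C: s[4]='h'->'e', delta=(5-8)*13^0 mod 127 = 124, hash=63+124 mod 127 = 60
Option D: s[0]='j'->'f', delta=(6-10)*13^4 mod 127 = 56, hash=63+56 mod 127 = 119

Answer: B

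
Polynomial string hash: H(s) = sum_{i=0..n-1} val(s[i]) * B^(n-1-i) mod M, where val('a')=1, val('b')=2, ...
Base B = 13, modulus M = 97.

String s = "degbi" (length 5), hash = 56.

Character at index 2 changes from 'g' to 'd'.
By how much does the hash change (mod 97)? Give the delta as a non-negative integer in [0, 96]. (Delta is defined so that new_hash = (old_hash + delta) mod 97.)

Delta formula: (val(new) - val(old)) * B^(n-1-k) mod M
  val('d') - val('g') = 4 - 7 = -3
  B^(n-1-k) = 13^2 mod 97 = 72
  Delta = -3 * 72 mod 97 = 75

Answer: 75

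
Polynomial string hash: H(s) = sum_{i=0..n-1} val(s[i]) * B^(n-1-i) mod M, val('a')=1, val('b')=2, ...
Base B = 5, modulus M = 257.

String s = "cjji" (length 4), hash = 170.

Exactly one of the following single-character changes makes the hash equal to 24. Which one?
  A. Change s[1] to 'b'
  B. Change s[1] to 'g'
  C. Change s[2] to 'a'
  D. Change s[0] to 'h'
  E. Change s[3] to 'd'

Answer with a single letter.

Option A: s[1]='j'->'b', delta=(2-10)*5^2 mod 257 = 57, hash=170+57 mod 257 = 227
Option B: s[1]='j'->'g', delta=(7-10)*5^2 mod 257 = 182, hash=170+182 mod 257 = 95
Option C: s[2]='j'->'a', delta=(1-10)*5^1 mod 257 = 212, hash=170+212 mod 257 = 125
Option D: s[0]='c'->'h', delta=(8-3)*5^3 mod 257 = 111, hash=170+111 mod 257 = 24 <-- target
Option E: s[3]='i'->'d', delta=(4-9)*5^0 mod 257 = 252, hash=170+252 mod 257 = 165

Answer: D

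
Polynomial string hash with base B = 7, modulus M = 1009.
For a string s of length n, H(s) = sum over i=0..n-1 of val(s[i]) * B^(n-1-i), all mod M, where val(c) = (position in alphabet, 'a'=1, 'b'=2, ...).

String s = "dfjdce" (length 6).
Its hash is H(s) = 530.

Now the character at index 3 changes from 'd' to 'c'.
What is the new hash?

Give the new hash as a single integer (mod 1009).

Answer: 481

Derivation:
val('d') = 4, val('c') = 3
Position k = 3, exponent = n-1-k = 2
B^2 mod M = 7^2 mod 1009 = 49
Delta = (3 - 4) * 49 mod 1009 = 960
New hash = (530 + 960) mod 1009 = 481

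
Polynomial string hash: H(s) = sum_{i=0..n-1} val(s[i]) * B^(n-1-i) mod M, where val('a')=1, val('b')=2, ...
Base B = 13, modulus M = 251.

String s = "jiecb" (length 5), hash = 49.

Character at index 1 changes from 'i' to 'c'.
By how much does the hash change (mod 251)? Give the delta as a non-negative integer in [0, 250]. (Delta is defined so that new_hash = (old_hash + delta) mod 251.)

Delta formula: (val(new) - val(old)) * B^(n-1-k) mod M
  val('c') - val('i') = 3 - 9 = -6
  B^(n-1-k) = 13^3 mod 251 = 189
  Delta = -6 * 189 mod 251 = 121

Answer: 121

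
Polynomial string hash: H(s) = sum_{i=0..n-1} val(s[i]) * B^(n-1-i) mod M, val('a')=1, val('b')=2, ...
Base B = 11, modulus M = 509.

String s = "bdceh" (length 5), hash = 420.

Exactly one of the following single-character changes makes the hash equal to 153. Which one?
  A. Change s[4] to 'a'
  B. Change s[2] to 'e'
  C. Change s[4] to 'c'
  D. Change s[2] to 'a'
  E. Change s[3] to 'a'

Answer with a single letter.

Answer: B

Derivation:
Option A: s[4]='h'->'a', delta=(1-8)*11^0 mod 509 = 502, hash=420+502 mod 509 = 413
Option B: s[2]='c'->'e', delta=(5-3)*11^2 mod 509 = 242, hash=420+242 mod 509 = 153 <-- target
Option C: s[4]='h'->'c', delta=(3-8)*11^0 mod 509 = 504, hash=420+504 mod 509 = 415
Option D: s[2]='c'->'a', delta=(1-3)*11^2 mod 509 = 267, hash=420+267 mod 509 = 178
Option E: s[3]='e'->'a', delta=(1-5)*11^1 mod 509 = 465, hash=420+465 mod 509 = 376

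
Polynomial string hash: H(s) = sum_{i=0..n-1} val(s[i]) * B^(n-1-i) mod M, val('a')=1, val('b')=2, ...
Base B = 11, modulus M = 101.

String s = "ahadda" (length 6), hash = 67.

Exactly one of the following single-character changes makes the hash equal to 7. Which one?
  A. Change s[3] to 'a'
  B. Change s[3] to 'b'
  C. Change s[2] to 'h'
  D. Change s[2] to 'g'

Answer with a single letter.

Answer: A

Derivation:
Option A: s[3]='d'->'a', delta=(1-4)*11^2 mod 101 = 41, hash=67+41 mod 101 = 7 <-- target
Option B: s[3]='d'->'b', delta=(2-4)*11^2 mod 101 = 61, hash=67+61 mod 101 = 27
Option C: s[2]='a'->'h', delta=(8-1)*11^3 mod 101 = 25, hash=67+25 mod 101 = 92
Option D: s[2]='a'->'g', delta=(7-1)*11^3 mod 101 = 7, hash=67+7 mod 101 = 74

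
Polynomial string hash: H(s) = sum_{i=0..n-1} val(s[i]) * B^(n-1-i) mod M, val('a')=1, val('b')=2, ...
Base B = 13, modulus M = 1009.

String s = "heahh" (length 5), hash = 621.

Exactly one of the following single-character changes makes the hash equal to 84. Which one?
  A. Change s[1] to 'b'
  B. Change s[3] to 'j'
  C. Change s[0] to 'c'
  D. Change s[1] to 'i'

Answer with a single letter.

Option A: s[1]='e'->'b', delta=(2-5)*13^3 mod 1009 = 472, hash=621+472 mod 1009 = 84 <-- target
Option B: s[3]='h'->'j', delta=(10-8)*13^1 mod 1009 = 26, hash=621+26 mod 1009 = 647
Option C: s[0]='h'->'c', delta=(3-8)*13^4 mod 1009 = 473, hash=621+473 mod 1009 = 85
Option D: s[1]='e'->'i', delta=(9-5)*13^3 mod 1009 = 716, hash=621+716 mod 1009 = 328

Answer: A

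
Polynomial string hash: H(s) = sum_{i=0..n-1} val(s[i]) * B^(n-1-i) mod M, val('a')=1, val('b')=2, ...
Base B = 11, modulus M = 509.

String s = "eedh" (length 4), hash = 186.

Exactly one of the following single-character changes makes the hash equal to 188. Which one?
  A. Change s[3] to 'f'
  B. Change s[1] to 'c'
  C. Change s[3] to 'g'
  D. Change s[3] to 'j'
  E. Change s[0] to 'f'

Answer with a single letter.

Option A: s[3]='h'->'f', delta=(6-8)*11^0 mod 509 = 507, hash=186+507 mod 509 = 184
Option B: s[1]='e'->'c', delta=(3-5)*11^2 mod 509 = 267, hash=186+267 mod 509 = 453
Option C: s[3]='h'->'g', delta=(7-8)*11^0 mod 509 = 508, hash=186+508 mod 509 = 185
Option D: s[3]='h'->'j', delta=(10-8)*11^0 mod 509 = 2, hash=186+2 mod 509 = 188 <-- target
Option E: s[0]='e'->'f', delta=(6-5)*11^3 mod 509 = 313, hash=186+313 mod 509 = 499

Answer: D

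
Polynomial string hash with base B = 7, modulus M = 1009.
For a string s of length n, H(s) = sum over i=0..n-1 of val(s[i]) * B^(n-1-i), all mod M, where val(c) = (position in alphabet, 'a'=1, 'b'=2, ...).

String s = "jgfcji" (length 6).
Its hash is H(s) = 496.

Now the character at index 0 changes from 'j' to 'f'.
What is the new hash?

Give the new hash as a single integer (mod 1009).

Answer: 871

Derivation:
val('j') = 10, val('f') = 6
Position k = 0, exponent = n-1-k = 5
B^5 mod M = 7^5 mod 1009 = 663
Delta = (6 - 10) * 663 mod 1009 = 375
New hash = (496 + 375) mod 1009 = 871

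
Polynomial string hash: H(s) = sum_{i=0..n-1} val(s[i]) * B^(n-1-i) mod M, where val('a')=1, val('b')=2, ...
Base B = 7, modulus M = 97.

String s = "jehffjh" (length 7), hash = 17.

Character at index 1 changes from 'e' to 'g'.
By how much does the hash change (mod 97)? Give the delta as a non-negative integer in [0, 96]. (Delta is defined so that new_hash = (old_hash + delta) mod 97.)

Answer: 52

Derivation:
Delta formula: (val(new) - val(old)) * B^(n-1-k) mod M
  val('g') - val('e') = 7 - 5 = 2
  B^(n-1-k) = 7^5 mod 97 = 26
  Delta = 2 * 26 mod 97 = 52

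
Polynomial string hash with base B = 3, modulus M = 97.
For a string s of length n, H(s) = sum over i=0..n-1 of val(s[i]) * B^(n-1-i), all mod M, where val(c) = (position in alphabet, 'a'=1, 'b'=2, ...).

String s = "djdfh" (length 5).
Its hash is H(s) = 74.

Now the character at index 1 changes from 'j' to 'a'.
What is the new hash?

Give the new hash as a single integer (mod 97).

Answer: 25

Derivation:
val('j') = 10, val('a') = 1
Position k = 1, exponent = n-1-k = 3
B^3 mod M = 3^3 mod 97 = 27
Delta = (1 - 10) * 27 mod 97 = 48
New hash = (74 + 48) mod 97 = 25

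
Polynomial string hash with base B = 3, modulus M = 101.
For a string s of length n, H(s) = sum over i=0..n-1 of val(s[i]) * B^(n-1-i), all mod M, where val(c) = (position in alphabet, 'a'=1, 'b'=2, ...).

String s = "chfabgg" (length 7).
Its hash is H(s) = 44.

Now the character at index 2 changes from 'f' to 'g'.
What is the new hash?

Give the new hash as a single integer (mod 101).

Answer: 24

Derivation:
val('f') = 6, val('g') = 7
Position k = 2, exponent = n-1-k = 4
B^4 mod M = 3^4 mod 101 = 81
Delta = (7 - 6) * 81 mod 101 = 81
New hash = (44 + 81) mod 101 = 24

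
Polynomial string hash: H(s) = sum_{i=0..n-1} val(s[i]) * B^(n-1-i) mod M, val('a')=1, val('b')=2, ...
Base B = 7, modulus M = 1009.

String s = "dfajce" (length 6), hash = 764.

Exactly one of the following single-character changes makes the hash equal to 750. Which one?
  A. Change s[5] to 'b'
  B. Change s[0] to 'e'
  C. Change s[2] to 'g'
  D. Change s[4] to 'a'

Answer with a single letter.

Answer: D

Derivation:
Option A: s[5]='e'->'b', delta=(2-5)*7^0 mod 1009 = 1006, hash=764+1006 mod 1009 = 761
Option B: s[0]='d'->'e', delta=(5-4)*7^5 mod 1009 = 663, hash=764+663 mod 1009 = 418
Option C: s[2]='a'->'g', delta=(7-1)*7^3 mod 1009 = 40, hash=764+40 mod 1009 = 804
Option D: s[4]='c'->'a', delta=(1-3)*7^1 mod 1009 = 995, hash=764+995 mod 1009 = 750 <-- target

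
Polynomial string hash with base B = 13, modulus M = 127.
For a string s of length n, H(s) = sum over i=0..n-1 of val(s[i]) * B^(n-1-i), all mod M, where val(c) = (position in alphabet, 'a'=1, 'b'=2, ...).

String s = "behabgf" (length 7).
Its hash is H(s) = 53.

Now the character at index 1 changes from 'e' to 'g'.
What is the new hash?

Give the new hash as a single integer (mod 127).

Answer: 70

Derivation:
val('e') = 5, val('g') = 7
Position k = 1, exponent = n-1-k = 5
B^5 mod M = 13^5 mod 127 = 72
Delta = (7 - 5) * 72 mod 127 = 17
New hash = (53 + 17) mod 127 = 70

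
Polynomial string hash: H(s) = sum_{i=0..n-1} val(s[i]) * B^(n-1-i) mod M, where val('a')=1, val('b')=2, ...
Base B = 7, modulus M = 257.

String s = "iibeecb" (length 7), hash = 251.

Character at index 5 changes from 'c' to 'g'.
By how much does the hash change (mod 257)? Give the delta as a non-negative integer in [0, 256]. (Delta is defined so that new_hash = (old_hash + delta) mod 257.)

Answer: 28

Derivation:
Delta formula: (val(new) - val(old)) * B^(n-1-k) mod M
  val('g') - val('c') = 7 - 3 = 4
  B^(n-1-k) = 7^1 mod 257 = 7
  Delta = 4 * 7 mod 257 = 28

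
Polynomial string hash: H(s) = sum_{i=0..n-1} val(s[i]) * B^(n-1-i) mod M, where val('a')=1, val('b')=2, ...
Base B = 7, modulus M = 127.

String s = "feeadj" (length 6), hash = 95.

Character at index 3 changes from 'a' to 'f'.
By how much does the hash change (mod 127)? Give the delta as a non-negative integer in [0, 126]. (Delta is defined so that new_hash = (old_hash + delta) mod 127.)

Answer: 118

Derivation:
Delta formula: (val(new) - val(old)) * B^(n-1-k) mod M
  val('f') - val('a') = 6 - 1 = 5
  B^(n-1-k) = 7^2 mod 127 = 49
  Delta = 5 * 49 mod 127 = 118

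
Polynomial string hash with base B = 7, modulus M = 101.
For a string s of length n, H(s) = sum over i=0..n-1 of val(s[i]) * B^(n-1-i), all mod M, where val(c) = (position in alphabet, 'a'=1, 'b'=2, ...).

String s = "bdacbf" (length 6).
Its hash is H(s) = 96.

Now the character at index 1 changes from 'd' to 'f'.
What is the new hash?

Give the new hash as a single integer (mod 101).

val('d') = 4, val('f') = 6
Position k = 1, exponent = n-1-k = 4
B^4 mod M = 7^4 mod 101 = 78
Delta = (6 - 4) * 78 mod 101 = 55
New hash = (96 + 55) mod 101 = 50

Answer: 50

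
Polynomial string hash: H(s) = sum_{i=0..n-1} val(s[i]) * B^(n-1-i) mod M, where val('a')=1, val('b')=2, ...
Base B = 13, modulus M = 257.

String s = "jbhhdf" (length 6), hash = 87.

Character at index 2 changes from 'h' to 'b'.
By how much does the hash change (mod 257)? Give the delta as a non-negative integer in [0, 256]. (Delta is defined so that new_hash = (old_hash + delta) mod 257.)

Delta formula: (val(new) - val(old)) * B^(n-1-k) mod M
  val('b') - val('h') = 2 - 8 = -6
  B^(n-1-k) = 13^3 mod 257 = 141
  Delta = -6 * 141 mod 257 = 182

Answer: 182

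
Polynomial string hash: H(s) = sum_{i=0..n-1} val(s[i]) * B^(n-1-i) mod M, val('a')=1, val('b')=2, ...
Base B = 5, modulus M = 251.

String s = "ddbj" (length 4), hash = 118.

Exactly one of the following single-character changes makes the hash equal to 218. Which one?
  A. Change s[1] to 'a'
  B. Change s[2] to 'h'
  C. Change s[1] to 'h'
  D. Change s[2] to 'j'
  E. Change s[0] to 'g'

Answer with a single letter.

Answer: C

Derivation:
Option A: s[1]='d'->'a', delta=(1-4)*5^2 mod 251 = 176, hash=118+176 mod 251 = 43
Option B: s[2]='b'->'h', delta=(8-2)*5^1 mod 251 = 30, hash=118+30 mod 251 = 148
Option C: s[1]='d'->'h', delta=(8-4)*5^2 mod 251 = 100, hash=118+100 mod 251 = 218 <-- target
Option D: s[2]='b'->'j', delta=(10-2)*5^1 mod 251 = 40, hash=118+40 mod 251 = 158
Option E: s[0]='d'->'g', delta=(7-4)*5^3 mod 251 = 124, hash=118+124 mod 251 = 242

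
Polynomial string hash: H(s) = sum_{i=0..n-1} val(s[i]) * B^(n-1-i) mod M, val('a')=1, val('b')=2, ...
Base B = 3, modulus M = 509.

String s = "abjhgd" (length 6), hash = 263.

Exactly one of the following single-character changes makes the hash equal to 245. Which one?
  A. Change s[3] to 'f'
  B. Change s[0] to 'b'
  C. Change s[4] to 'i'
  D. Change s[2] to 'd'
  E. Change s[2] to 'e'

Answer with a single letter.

Answer: A

Derivation:
Option A: s[3]='h'->'f', delta=(6-8)*3^2 mod 509 = 491, hash=263+491 mod 509 = 245 <-- target
Option B: s[0]='a'->'b', delta=(2-1)*3^5 mod 509 = 243, hash=263+243 mod 509 = 506
Option C: s[4]='g'->'i', delta=(9-7)*3^1 mod 509 = 6, hash=263+6 mod 509 = 269
Option D: s[2]='j'->'d', delta=(4-10)*3^3 mod 509 = 347, hash=263+347 mod 509 = 101
Option E: s[2]='j'->'e', delta=(5-10)*3^3 mod 509 = 374, hash=263+374 mod 509 = 128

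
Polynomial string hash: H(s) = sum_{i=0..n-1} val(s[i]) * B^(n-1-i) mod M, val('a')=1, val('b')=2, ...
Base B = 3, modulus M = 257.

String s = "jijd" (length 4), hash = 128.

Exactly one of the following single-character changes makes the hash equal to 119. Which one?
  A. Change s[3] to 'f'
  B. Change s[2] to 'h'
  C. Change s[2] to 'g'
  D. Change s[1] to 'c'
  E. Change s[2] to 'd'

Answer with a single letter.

Option A: s[3]='d'->'f', delta=(6-4)*3^0 mod 257 = 2, hash=128+2 mod 257 = 130
Option B: s[2]='j'->'h', delta=(8-10)*3^1 mod 257 = 251, hash=128+251 mod 257 = 122
Option C: s[2]='j'->'g', delta=(7-10)*3^1 mod 257 = 248, hash=128+248 mod 257 = 119 <-- target
Option D: s[1]='i'->'c', delta=(3-9)*3^2 mod 257 = 203, hash=128+203 mod 257 = 74
Option E: s[2]='j'->'d', delta=(4-10)*3^1 mod 257 = 239, hash=128+239 mod 257 = 110

Answer: C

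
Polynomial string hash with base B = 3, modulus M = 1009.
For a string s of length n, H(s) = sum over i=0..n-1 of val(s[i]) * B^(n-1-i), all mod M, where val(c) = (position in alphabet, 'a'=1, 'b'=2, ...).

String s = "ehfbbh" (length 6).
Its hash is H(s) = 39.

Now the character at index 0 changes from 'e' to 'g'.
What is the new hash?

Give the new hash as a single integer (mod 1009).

Answer: 525

Derivation:
val('e') = 5, val('g') = 7
Position k = 0, exponent = n-1-k = 5
B^5 mod M = 3^5 mod 1009 = 243
Delta = (7 - 5) * 243 mod 1009 = 486
New hash = (39 + 486) mod 1009 = 525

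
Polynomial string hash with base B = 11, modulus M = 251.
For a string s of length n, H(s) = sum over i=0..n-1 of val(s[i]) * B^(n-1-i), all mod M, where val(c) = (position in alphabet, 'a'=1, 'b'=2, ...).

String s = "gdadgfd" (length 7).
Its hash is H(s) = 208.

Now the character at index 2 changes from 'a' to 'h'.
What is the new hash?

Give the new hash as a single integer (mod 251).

val('a') = 1, val('h') = 8
Position k = 2, exponent = n-1-k = 4
B^4 mod M = 11^4 mod 251 = 83
Delta = (8 - 1) * 83 mod 251 = 79
New hash = (208 + 79) mod 251 = 36

Answer: 36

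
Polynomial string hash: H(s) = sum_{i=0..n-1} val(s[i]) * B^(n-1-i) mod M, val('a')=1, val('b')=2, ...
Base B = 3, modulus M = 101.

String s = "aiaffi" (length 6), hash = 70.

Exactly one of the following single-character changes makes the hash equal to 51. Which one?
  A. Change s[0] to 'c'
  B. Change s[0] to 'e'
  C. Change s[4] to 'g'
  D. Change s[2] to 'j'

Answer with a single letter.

Option A: s[0]='a'->'c', delta=(3-1)*3^5 mod 101 = 82, hash=70+82 mod 101 = 51 <-- target
Option B: s[0]='a'->'e', delta=(5-1)*3^5 mod 101 = 63, hash=70+63 mod 101 = 32
Option C: s[4]='f'->'g', delta=(7-6)*3^1 mod 101 = 3, hash=70+3 mod 101 = 73
Option D: s[2]='a'->'j', delta=(10-1)*3^3 mod 101 = 41, hash=70+41 mod 101 = 10

Answer: A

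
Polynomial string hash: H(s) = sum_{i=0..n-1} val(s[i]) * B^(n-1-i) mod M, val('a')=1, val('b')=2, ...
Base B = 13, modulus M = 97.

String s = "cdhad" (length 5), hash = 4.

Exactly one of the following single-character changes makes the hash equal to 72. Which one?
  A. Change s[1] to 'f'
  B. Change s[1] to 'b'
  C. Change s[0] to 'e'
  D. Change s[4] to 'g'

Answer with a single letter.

Option A: s[1]='d'->'f', delta=(6-4)*13^3 mod 97 = 29, hash=4+29 mod 97 = 33
Option B: s[1]='d'->'b', delta=(2-4)*13^3 mod 97 = 68, hash=4+68 mod 97 = 72 <-- target
Option C: s[0]='c'->'e', delta=(5-3)*13^4 mod 97 = 86, hash=4+86 mod 97 = 90
Option D: s[4]='d'->'g', delta=(7-4)*13^0 mod 97 = 3, hash=4+3 mod 97 = 7

Answer: B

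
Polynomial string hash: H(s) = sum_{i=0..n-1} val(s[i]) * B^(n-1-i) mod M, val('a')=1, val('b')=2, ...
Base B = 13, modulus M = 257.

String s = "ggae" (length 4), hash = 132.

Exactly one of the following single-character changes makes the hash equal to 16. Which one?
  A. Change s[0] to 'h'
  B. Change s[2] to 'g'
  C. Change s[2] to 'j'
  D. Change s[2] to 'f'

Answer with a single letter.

Answer: A

Derivation:
Option A: s[0]='g'->'h', delta=(8-7)*13^3 mod 257 = 141, hash=132+141 mod 257 = 16 <-- target
Option B: s[2]='a'->'g', delta=(7-1)*13^1 mod 257 = 78, hash=132+78 mod 257 = 210
Option C: s[2]='a'->'j', delta=(10-1)*13^1 mod 257 = 117, hash=132+117 mod 257 = 249
Option D: s[2]='a'->'f', delta=(6-1)*13^1 mod 257 = 65, hash=132+65 mod 257 = 197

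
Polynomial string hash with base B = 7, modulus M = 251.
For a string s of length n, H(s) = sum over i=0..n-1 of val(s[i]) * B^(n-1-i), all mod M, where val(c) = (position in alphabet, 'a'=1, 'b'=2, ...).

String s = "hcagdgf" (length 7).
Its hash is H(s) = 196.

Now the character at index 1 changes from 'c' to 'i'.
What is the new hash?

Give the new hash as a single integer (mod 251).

Answer: 136

Derivation:
val('c') = 3, val('i') = 9
Position k = 1, exponent = n-1-k = 5
B^5 mod M = 7^5 mod 251 = 241
Delta = (9 - 3) * 241 mod 251 = 191
New hash = (196 + 191) mod 251 = 136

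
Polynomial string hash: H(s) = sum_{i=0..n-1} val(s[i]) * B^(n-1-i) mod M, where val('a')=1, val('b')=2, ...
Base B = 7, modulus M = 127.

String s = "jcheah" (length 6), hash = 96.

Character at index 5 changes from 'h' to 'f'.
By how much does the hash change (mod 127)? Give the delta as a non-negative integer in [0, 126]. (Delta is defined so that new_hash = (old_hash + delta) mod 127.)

Answer: 125

Derivation:
Delta formula: (val(new) - val(old)) * B^(n-1-k) mod M
  val('f') - val('h') = 6 - 8 = -2
  B^(n-1-k) = 7^0 mod 127 = 1
  Delta = -2 * 1 mod 127 = 125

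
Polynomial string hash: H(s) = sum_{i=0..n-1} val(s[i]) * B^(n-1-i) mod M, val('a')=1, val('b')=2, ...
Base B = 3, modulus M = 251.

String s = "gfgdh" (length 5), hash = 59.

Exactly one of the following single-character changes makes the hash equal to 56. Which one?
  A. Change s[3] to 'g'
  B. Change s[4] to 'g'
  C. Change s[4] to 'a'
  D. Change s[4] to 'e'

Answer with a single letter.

Answer: D

Derivation:
Option A: s[3]='d'->'g', delta=(7-4)*3^1 mod 251 = 9, hash=59+9 mod 251 = 68
Option B: s[4]='h'->'g', delta=(7-8)*3^0 mod 251 = 250, hash=59+250 mod 251 = 58
Option C: s[4]='h'->'a', delta=(1-8)*3^0 mod 251 = 244, hash=59+244 mod 251 = 52
Option D: s[4]='h'->'e', delta=(5-8)*3^0 mod 251 = 248, hash=59+248 mod 251 = 56 <-- target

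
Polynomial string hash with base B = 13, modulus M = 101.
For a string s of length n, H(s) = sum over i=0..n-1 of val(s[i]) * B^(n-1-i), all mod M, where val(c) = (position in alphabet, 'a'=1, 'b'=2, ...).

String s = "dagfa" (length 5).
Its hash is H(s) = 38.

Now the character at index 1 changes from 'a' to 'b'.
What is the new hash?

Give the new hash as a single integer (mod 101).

val('a') = 1, val('b') = 2
Position k = 1, exponent = n-1-k = 3
B^3 mod M = 13^3 mod 101 = 76
Delta = (2 - 1) * 76 mod 101 = 76
New hash = (38 + 76) mod 101 = 13

Answer: 13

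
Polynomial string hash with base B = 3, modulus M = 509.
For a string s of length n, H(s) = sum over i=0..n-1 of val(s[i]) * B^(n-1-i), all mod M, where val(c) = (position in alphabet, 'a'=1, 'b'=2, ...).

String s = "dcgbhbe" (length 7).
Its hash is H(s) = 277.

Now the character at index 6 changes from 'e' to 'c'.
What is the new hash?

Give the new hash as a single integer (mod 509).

Answer: 275

Derivation:
val('e') = 5, val('c') = 3
Position k = 6, exponent = n-1-k = 0
B^0 mod M = 3^0 mod 509 = 1
Delta = (3 - 5) * 1 mod 509 = 507
New hash = (277 + 507) mod 509 = 275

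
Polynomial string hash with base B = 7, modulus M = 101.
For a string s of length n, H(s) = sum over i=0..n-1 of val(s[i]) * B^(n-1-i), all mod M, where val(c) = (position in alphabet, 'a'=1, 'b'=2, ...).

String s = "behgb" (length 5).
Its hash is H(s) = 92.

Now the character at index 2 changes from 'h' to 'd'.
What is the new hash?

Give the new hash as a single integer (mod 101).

val('h') = 8, val('d') = 4
Position k = 2, exponent = n-1-k = 2
B^2 mod M = 7^2 mod 101 = 49
Delta = (4 - 8) * 49 mod 101 = 6
New hash = (92 + 6) mod 101 = 98

Answer: 98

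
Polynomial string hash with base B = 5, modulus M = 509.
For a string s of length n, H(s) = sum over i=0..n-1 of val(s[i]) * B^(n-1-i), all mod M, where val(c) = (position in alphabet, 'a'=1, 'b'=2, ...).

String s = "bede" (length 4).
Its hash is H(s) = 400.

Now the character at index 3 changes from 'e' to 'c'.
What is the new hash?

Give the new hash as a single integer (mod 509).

val('e') = 5, val('c') = 3
Position k = 3, exponent = n-1-k = 0
B^0 mod M = 5^0 mod 509 = 1
Delta = (3 - 5) * 1 mod 509 = 507
New hash = (400 + 507) mod 509 = 398

Answer: 398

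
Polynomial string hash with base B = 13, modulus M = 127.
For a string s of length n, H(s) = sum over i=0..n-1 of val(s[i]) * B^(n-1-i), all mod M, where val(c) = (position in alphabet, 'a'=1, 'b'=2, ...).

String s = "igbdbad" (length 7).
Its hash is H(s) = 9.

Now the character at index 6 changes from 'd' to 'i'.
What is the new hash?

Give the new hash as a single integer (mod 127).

Answer: 14

Derivation:
val('d') = 4, val('i') = 9
Position k = 6, exponent = n-1-k = 0
B^0 mod M = 13^0 mod 127 = 1
Delta = (9 - 4) * 1 mod 127 = 5
New hash = (9 + 5) mod 127 = 14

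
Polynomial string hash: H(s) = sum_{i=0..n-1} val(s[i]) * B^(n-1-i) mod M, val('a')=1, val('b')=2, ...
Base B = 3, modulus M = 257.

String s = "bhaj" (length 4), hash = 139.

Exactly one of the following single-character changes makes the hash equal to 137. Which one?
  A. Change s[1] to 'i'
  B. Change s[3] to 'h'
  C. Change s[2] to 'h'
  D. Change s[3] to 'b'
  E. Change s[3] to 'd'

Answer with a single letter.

Option A: s[1]='h'->'i', delta=(9-8)*3^2 mod 257 = 9, hash=139+9 mod 257 = 148
Option B: s[3]='j'->'h', delta=(8-10)*3^0 mod 257 = 255, hash=139+255 mod 257 = 137 <-- target
Option C: s[2]='a'->'h', delta=(8-1)*3^1 mod 257 = 21, hash=139+21 mod 257 = 160
Option D: s[3]='j'->'b', delta=(2-10)*3^0 mod 257 = 249, hash=139+249 mod 257 = 131
Option E: s[3]='j'->'d', delta=(4-10)*3^0 mod 257 = 251, hash=139+251 mod 257 = 133

Answer: B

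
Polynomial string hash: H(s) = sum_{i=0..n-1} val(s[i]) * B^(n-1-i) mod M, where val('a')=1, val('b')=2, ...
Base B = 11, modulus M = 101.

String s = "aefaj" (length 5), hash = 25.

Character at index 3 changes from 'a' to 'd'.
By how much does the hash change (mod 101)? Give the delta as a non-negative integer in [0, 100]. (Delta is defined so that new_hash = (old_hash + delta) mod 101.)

Delta formula: (val(new) - val(old)) * B^(n-1-k) mod M
  val('d') - val('a') = 4 - 1 = 3
  B^(n-1-k) = 11^1 mod 101 = 11
  Delta = 3 * 11 mod 101 = 33

Answer: 33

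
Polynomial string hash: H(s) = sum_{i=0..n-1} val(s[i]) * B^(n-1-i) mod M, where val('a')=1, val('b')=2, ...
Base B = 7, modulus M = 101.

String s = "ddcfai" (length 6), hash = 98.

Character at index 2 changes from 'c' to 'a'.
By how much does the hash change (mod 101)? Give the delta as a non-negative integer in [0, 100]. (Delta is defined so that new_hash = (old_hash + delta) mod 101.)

Answer: 21

Derivation:
Delta formula: (val(new) - val(old)) * B^(n-1-k) mod M
  val('a') - val('c') = 1 - 3 = -2
  B^(n-1-k) = 7^3 mod 101 = 40
  Delta = -2 * 40 mod 101 = 21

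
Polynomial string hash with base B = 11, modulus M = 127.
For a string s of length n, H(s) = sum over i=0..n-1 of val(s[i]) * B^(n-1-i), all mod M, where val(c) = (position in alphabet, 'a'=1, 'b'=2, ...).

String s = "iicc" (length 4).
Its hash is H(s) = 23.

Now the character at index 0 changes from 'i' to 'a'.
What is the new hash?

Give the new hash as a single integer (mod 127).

val('i') = 9, val('a') = 1
Position k = 0, exponent = n-1-k = 3
B^3 mod M = 11^3 mod 127 = 61
Delta = (1 - 9) * 61 mod 127 = 20
New hash = (23 + 20) mod 127 = 43

Answer: 43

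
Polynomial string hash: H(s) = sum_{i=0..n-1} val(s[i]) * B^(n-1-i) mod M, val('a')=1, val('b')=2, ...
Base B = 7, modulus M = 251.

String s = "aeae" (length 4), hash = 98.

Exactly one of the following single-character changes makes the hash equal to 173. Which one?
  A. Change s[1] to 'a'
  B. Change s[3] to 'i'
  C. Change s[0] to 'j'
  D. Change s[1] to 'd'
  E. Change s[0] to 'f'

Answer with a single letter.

Answer: C

Derivation:
Option A: s[1]='e'->'a', delta=(1-5)*7^2 mod 251 = 55, hash=98+55 mod 251 = 153
Option B: s[3]='e'->'i', delta=(9-5)*7^0 mod 251 = 4, hash=98+4 mod 251 = 102
Option C: s[0]='a'->'j', delta=(10-1)*7^3 mod 251 = 75, hash=98+75 mod 251 = 173 <-- target
Option D: s[1]='e'->'d', delta=(4-5)*7^2 mod 251 = 202, hash=98+202 mod 251 = 49
Option E: s[0]='a'->'f', delta=(6-1)*7^3 mod 251 = 209, hash=98+209 mod 251 = 56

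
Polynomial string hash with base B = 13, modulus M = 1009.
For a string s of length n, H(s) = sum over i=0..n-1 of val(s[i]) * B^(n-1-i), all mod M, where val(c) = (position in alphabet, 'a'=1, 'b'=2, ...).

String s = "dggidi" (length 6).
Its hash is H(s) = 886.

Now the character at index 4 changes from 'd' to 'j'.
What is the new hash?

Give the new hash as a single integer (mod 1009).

val('d') = 4, val('j') = 10
Position k = 4, exponent = n-1-k = 1
B^1 mod M = 13^1 mod 1009 = 13
Delta = (10 - 4) * 13 mod 1009 = 78
New hash = (886 + 78) mod 1009 = 964

Answer: 964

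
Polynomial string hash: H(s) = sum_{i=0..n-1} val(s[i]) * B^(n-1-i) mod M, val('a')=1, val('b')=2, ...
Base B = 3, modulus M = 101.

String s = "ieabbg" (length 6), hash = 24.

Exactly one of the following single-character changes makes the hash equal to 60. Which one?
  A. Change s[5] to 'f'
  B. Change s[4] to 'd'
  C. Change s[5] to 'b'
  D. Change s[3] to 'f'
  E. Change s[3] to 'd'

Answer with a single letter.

Option A: s[5]='g'->'f', delta=(6-7)*3^0 mod 101 = 100, hash=24+100 mod 101 = 23
Option B: s[4]='b'->'d', delta=(4-2)*3^1 mod 101 = 6, hash=24+6 mod 101 = 30
Option C: s[5]='g'->'b', delta=(2-7)*3^0 mod 101 = 96, hash=24+96 mod 101 = 19
Option D: s[3]='b'->'f', delta=(6-2)*3^2 mod 101 = 36, hash=24+36 mod 101 = 60 <-- target
Option E: s[3]='b'->'d', delta=(4-2)*3^2 mod 101 = 18, hash=24+18 mod 101 = 42

Answer: D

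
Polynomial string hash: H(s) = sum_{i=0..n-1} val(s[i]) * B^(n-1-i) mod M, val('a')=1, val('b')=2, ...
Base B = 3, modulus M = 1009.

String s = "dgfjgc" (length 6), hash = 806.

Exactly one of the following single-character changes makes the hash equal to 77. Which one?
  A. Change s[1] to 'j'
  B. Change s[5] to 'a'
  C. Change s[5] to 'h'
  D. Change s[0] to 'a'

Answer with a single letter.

Answer: D

Derivation:
Option A: s[1]='g'->'j', delta=(10-7)*3^4 mod 1009 = 243, hash=806+243 mod 1009 = 40
Option B: s[5]='c'->'a', delta=(1-3)*3^0 mod 1009 = 1007, hash=806+1007 mod 1009 = 804
Option C: s[5]='c'->'h', delta=(8-3)*3^0 mod 1009 = 5, hash=806+5 mod 1009 = 811
Option D: s[0]='d'->'a', delta=(1-4)*3^5 mod 1009 = 280, hash=806+280 mod 1009 = 77 <-- target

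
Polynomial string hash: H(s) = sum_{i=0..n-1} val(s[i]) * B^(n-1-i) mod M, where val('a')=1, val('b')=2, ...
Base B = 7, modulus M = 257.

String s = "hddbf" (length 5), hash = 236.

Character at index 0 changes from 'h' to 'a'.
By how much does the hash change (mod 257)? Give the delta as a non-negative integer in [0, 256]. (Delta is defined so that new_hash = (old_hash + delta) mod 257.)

Delta formula: (val(new) - val(old)) * B^(n-1-k) mod M
  val('a') - val('h') = 1 - 8 = -7
  B^(n-1-k) = 7^4 mod 257 = 88
  Delta = -7 * 88 mod 257 = 155

Answer: 155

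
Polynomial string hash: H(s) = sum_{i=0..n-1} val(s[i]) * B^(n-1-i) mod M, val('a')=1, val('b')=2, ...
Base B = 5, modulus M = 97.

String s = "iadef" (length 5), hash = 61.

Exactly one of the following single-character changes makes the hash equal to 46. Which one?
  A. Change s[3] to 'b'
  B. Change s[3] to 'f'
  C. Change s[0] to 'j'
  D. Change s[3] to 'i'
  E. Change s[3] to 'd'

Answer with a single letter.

Option A: s[3]='e'->'b', delta=(2-5)*5^1 mod 97 = 82, hash=61+82 mod 97 = 46 <-- target
Option B: s[3]='e'->'f', delta=(6-5)*5^1 mod 97 = 5, hash=61+5 mod 97 = 66
Option C: s[0]='i'->'j', delta=(10-9)*5^4 mod 97 = 43, hash=61+43 mod 97 = 7
Option D: s[3]='e'->'i', delta=(9-5)*5^1 mod 97 = 20, hash=61+20 mod 97 = 81
Option E: s[3]='e'->'d', delta=(4-5)*5^1 mod 97 = 92, hash=61+92 mod 97 = 56

Answer: A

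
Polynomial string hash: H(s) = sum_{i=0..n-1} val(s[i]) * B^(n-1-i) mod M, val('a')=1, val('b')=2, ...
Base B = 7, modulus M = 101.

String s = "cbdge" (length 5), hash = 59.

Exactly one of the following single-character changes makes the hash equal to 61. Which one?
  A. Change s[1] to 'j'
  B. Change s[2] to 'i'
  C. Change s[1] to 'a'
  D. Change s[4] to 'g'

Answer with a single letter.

Option A: s[1]='b'->'j', delta=(10-2)*7^3 mod 101 = 17, hash=59+17 mod 101 = 76
Option B: s[2]='d'->'i', delta=(9-4)*7^2 mod 101 = 43, hash=59+43 mod 101 = 1
Option C: s[1]='b'->'a', delta=(1-2)*7^3 mod 101 = 61, hash=59+61 mod 101 = 19
Option D: s[4]='e'->'g', delta=(7-5)*7^0 mod 101 = 2, hash=59+2 mod 101 = 61 <-- target

Answer: D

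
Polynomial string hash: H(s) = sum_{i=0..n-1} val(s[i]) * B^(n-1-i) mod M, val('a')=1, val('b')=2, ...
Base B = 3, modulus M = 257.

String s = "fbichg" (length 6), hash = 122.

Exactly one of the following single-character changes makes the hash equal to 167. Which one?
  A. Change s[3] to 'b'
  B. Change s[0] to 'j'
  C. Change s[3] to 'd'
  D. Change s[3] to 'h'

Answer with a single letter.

Answer: D

Derivation:
Option A: s[3]='c'->'b', delta=(2-3)*3^2 mod 257 = 248, hash=122+248 mod 257 = 113
Option B: s[0]='f'->'j', delta=(10-6)*3^5 mod 257 = 201, hash=122+201 mod 257 = 66
Option C: s[3]='c'->'d', delta=(4-3)*3^2 mod 257 = 9, hash=122+9 mod 257 = 131
Option D: s[3]='c'->'h', delta=(8-3)*3^2 mod 257 = 45, hash=122+45 mod 257 = 167 <-- target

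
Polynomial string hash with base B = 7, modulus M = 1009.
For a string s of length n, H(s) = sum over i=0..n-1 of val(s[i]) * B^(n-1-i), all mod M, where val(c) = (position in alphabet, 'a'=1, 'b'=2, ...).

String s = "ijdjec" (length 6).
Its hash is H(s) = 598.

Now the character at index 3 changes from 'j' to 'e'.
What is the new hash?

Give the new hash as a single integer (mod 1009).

Answer: 353

Derivation:
val('j') = 10, val('e') = 5
Position k = 3, exponent = n-1-k = 2
B^2 mod M = 7^2 mod 1009 = 49
Delta = (5 - 10) * 49 mod 1009 = 764
New hash = (598 + 764) mod 1009 = 353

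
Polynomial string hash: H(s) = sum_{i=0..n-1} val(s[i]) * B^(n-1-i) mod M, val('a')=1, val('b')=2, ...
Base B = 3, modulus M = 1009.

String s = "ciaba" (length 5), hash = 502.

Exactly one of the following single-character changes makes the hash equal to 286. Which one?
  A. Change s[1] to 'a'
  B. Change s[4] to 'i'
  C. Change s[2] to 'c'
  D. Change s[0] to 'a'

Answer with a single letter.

Answer: A

Derivation:
Option A: s[1]='i'->'a', delta=(1-9)*3^3 mod 1009 = 793, hash=502+793 mod 1009 = 286 <-- target
Option B: s[4]='a'->'i', delta=(9-1)*3^0 mod 1009 = 8, hash=502+8 mod 1009 = 510
Option C: s[2]='a'->'c', delta=(3-1)*3^2 mod 1009 = 18, hash=502+18 mod 1009 = 520
Option D: s[0]='c'->'a', delta=(1-3)*3^4 mod 1009 = 847, hash=502+847 mod 1009 = 340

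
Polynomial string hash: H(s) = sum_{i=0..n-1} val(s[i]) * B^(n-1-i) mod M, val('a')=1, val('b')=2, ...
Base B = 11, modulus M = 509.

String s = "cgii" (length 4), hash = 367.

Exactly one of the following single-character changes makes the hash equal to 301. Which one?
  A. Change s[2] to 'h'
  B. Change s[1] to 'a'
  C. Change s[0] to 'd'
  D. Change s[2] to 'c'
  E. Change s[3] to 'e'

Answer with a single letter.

Option A: s[2]='i'->'h', delta=(8-9)*11^1 mod 509 = 498, hash=367+498 mod 509 = 356
Option B: s[1]='g'->'a', delta=(1-7)*11^2 mod 509 = 292, hash=367+292 mod 509 = 150
Option C: s[0]='c'->'d', delta=(4-3)*11^3 mod 509 = 313, hash=367+313 mod 509 = 171
Option D: s[2]='i'->'c', delta=(3-9)*11^1 mod 509 = 443, hash=367+443 mod 509 = 301 <-- target
Option E: s[3]='i'->'e', delta=(5-9)*11^0 mod 509 = 505, hash=367+505 mod 509 = 363

Answer: D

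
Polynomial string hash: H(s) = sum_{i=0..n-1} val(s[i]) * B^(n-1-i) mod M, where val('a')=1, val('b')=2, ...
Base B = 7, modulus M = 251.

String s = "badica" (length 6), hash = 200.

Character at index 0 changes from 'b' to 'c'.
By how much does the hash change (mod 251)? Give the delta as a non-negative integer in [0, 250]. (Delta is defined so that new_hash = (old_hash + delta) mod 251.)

Delta formula: (val(new) - val(old)) * B^(n-1-k) mod M
  val('c') - val('b') = 3 - 2 = 1
  B^(n-1-k) = 7^5 mod 251 = 241
  Delta = 1 * 241 mod 251 = 241

Answer: 241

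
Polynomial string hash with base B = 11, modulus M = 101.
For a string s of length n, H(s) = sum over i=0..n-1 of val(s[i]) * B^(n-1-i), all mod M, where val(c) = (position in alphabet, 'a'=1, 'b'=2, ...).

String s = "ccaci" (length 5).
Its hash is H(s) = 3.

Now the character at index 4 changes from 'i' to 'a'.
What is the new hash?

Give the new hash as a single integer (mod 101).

Answer: 96

Derivation:
val('i') = 9, val('a') = 1
Position k = 4, exponent = n-1-k = 0
B^0 mod M = 11^0 mod 101 = 1
Delta = (1 - 9) * 1 mod 101 = 93
New hash = (3 + 93) mod 101 = 96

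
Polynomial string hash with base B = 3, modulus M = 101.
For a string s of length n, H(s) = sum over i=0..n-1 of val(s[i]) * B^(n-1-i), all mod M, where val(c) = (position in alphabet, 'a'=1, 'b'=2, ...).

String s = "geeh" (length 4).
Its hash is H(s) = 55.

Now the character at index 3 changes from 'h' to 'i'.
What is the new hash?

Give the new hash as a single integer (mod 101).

val('h') = 8, val('i') = 9
Position k = 3, exponent = n-1-k = 0
B^0 mod M = 3^0 mod 101 = 1
Delta = (9 - 8) * 1 mod 101 = 1
New hash = (55 + 1) mod 101 = 56

Answer: 56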